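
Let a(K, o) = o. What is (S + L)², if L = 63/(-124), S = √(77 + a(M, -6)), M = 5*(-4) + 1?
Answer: 1095665/15376 - 63*√71/62 ≈ 62.696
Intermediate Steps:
M = -19 (M = -20 + 1 = -19)
S = √71 (S = √(77 - 6) = √71 ≈ 8.4261)
L = -63/124 (L = 63*(-1/124) = -63/124 ≈ -0.50806)
(S + L)² = (√71 - 63/124)² = (-63/124 + √71)²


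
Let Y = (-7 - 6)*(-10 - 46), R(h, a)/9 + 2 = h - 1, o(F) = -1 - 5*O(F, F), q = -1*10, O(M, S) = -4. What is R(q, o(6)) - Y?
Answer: -845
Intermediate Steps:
q = -10
o(F) = 19 (o(F) = -1 - 5*(-4) = -1 + 20 = 19)
R(h, a) = -27 + 9*h (R(h, a) = -18 + 9*(h - 1) = -18 + 9*(-1 + h) = -18 + (-9 + 9*h) = -27 + 9*h)
Y = 728 (Y = -13*(-56) = 728)
R(q, o(6)) - Y = (-27 + 9*(-10)) - 1*728 = (-27 - 90) - 728 = -117 - 728 = -845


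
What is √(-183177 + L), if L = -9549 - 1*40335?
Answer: I*√233061 ≈ 482.76*I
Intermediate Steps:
L = -49884 (L = -9549 - 40335 = -49884)
√(-183177 + L) = √(-183177 - 49884) = √(-233061) = I*√233061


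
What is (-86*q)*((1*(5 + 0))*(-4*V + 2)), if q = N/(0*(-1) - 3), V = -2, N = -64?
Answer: -275200/3 ≈ -91733.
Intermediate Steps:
q = 64/3 (q = -64/(0*(-1) - 3) = -64/(0 - 3) = -64/(-3) = -64*(-1/3) = 64/3 ≈ 21.333)
(-86*q)*((1*(5 + 0))*(-4*V + 2)) = (-86*64/3)*((1*(5 + 0))*(-4*(-2) + 2)) = -5504*1*5*(8 + 2)/3 = -27520*10/3 = -5504/3*50 = -275200/3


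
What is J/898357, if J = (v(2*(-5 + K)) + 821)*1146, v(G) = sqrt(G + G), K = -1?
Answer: 940866/898357 + 2292*I*sqrt(6)/898357 ≈ 1.0473 + 0.0062494*I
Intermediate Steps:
v(G) = sqrt(2)*sqrt(G) (v(G) = sqrt(2*G) = sqrt(2)*sqrt(G))
J = 940866 + 2292*I*sqrt(6) (J = (sqrt(2)*sqrt(2*(-5 - 1)) + 821)*1146 = (sqrt(2)*sqrt(2*(-6)) + 821)*1146 = (sqrt(2)*sqrt(-12) + 821)*1146 = (sqrt(2)*(2*I*sqrt(3)) + 821)*1146 = (2*I*sqrt(6) + 821)*1146 = (821 + 2*I*sqrt(6))*1146 = 940866 + 2292*I*sqrt(6) ≈ 9.4087e+5 + 5614.2*I)
J/898357 = (940866 + 2292*I*sqrt(6))/898357 = (940866 + 2292*I*sqrt(6))*(1/898357) = 940866/898357 + 2292*I*sqrt(6)/898357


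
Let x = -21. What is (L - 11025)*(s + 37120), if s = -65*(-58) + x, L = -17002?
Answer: -1145435463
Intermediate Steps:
s = 3749 (s = -65*(-58) - 21 = 3770 - 21 = 3749)
(L - 11025)*(s + 37120) = (-17002 - 11025)*(3749 + 37120) = -28027*40869 = -1145435463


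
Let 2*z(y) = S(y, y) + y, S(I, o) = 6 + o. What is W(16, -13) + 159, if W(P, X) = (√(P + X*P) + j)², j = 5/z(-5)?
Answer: -107/4 - 40*I*√3 ≈ -26.75 - 69.282*I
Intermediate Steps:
z(y) = 3 + y (z(y) = ((6 + y) + y)/2 = (6 + 2*y)/2 = 3 + y)
j = -5/2 (j = 5/(3 - 5) = 5/(-2) = 5*(-½) = -5/2 ≈ -2.5000)
W(P, X) = (-5/2 + √(P + P*X))² (W(P, X) = (√(P + X*P) - 5/2)² = (√(P + P*X) - 5/2)² = (-5/2 + √(P + P*X))²)
W(16, -13) + 159 = (-5 + 2*√(16*(1 - 13)))²/4 + 159 = (-5 + 2*√(16*(-12)))²/4 + 159 = (-5 + 2*√(-192))²/4 + 159 = (-5 + 2*(8*I*√3))²/4 + 159 = (-5 + 16*I*√3)²/4 + 159 = 159 + (-5 + 16*I*√3)²/4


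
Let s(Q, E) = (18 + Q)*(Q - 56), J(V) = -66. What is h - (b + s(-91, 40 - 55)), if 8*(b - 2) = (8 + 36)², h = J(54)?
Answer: -11041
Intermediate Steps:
s(Q, E) = (-56 + Q)*(18 + Q) (s(Q, E) = (18 + Q)*(-56 + Q) = (-56 + Q)*(18 + Q))
h = -66
b = 244 (b = 2 + (8 + 36)²/8 = 2 + (⅛)*44² = 2 + (⅛)*1936 = 2 + 242 = 244)
h - (b + s(-91, 40 - 55)) = -66 - (244 + (-1008 + (-91)² - 38*(-91))) = -66 - (244 + (-1008 + 8281 + 3458)) = -66 - (244 + 10731) = -66 - 1*10975 = -66 - 10975 = -11041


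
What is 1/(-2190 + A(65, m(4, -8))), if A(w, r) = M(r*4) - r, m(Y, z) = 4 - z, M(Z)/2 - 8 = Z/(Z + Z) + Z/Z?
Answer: -1/2183 ≈ -0.00045808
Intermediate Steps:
M(Z) = 19 (M(Z) = 16 + 2*(Z/(Z + Z) + Z/Z) = 16 + 2*(Z/((2*Z)) + 1) = 16 + 2*(Z*(1/(2*Z)) + 1) = 16 + 2*(1/2 + 1) = 16 + 2*(3/2) = 16 + 3 = 19)
A(w, r) = 19 - r
1/(-2190 + A(65, m(4, -8))) = 1/(-2190 + (19 - (4 - 1*(-8)))) = 1/(-2190 + (19 - (4 + 8))) = 1/(-2190 + (19 - 1*12)) = 1/(-2190 + (19 - 12)) = 1/(-2190 + 7) = 1/(-2183) = -1/2183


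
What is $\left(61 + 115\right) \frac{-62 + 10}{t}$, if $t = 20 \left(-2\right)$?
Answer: $\frac{1144}{5} \approx 228.8$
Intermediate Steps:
$t = -40$
$\left(61 + 115\right) \frac{-62 + 10}{t} = \left(61 + 115\right) \frac{-62 + 10}{-40} = 176 \left(\left(-52\right) \left(- \frac{1}{40}\right)\right) = 176 \cdot \frac{13}{10} = \frac{1144}{5}$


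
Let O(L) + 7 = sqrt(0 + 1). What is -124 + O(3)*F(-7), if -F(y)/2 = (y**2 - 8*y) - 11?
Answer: 1004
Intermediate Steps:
O(L) = -6 (O(L) = -7 + sqrt(0 + 1) = -7 + sqrt(1) = -7 + 1 = -6)
F(y) = 22 - 2*y**2 + 16*y (F(y) = -2*((y**2 - 8*y) - 11) = -2*(-11 + y**2 - 8*y) = 22 - 2*y**2 + 16*y)
-124 + O(3)*F(-7) = -124 - 6*(22 - 2*(-7)**2 + 16*(-7)) = -124 - 6*(22 - 2*49 - 112) = -124 - 6*(22 - 98 - 112) = -124 - 6*(-188) = -124 + 1128 = 1004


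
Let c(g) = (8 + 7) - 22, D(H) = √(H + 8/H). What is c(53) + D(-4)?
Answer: -7 + I*√6 ≈ -7.0 + 2.4495*I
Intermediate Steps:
c(g) = -7 (c(g) = 15 - 22 = -7)
c(53) + D(-4) = -7 + √(-4 + 8/(-4)) = -7 + √(-4 + 8*(-¼)) = -7 + √(-4 - 2) = -7 + √(-6) = -7 + I*√6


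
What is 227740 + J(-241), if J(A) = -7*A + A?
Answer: 229186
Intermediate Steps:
J(A) = -6*A
227740 + J(-241) = 227740 - 6*(-241) = 227740 + 1446 = 229186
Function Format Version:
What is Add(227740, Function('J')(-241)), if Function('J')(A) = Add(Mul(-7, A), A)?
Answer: 229186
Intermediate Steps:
Function('J')(A) = Mul(-6, A)
Add(227740, Function('J')(-241)) = Add(227740, Mul(-6, -241)) = Add(227740, 1446) = 229186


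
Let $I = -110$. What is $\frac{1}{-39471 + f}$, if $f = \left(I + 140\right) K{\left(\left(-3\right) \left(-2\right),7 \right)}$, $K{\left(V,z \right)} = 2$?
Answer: $- \frac{1}{39411} \approx -2.5374 \cdot 10^{-5}$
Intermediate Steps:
$f = 60$ ($f = \left(-110 + 140\right) 2 = 30 \cdot 2 = 60$)
$\frac{1}{-39471 + f} = \frac{1}{-39471 + 60} = \frac{1}{-39411} = - \frac{1}{39411}$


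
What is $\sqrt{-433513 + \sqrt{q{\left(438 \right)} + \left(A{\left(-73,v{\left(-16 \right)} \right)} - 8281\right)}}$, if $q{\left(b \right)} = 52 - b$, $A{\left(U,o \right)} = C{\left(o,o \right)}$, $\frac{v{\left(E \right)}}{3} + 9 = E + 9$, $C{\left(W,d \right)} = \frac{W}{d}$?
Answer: $\sqrt{-433513 + i \sqrt{8666}} \approx 0.071 + 658.42 i$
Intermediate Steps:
$v{\left(E \right)} = 3 E$ ($v{\left(E \right)} = -27 + 3 \left(E + 9\right) = -27 + 3 \left(9 + E\right) = -27 + \left(27 + 3 E\right) = 3 E$)
$A{\left(U,o \right)} = 1$ ($A{\left(U,o \right)} = \frac{o}{o} = 1$)
$\sqrt{-433513 + \sqrt{q{\left(438 \right)} + \left(A{\left(-73,v{\left(-16 \right)} \right)} - 8281\right)}} = \sqrt{-433513 + \sqrt{\left(52 - 438\right) + \left(1 - 8281\right)}} = \sqrt{-433513 + \sqrt{\left(52 - 438\right) - 8280}} = \sqrt{-433513 + \sqrt{-386 - 8280}} = \sqrt{-433513 + \sqrt{-8666}} = \sqrt{-433513 + i \sqrt{8666}}$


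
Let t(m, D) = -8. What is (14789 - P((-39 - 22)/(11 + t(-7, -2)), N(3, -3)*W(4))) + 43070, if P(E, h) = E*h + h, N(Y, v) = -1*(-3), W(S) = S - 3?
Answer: 57917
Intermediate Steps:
W(S) = -3 + S
N(Y, v) = 3
P(E, h) = h + E*h
(14789 - P((-39 - 22)/(11 + t(-7, -2)), N(3, -3)*W(4))) + 43070 = (14789 - 3*(-3 + 4)*(1 + (-39 - 22)/(11 - 8))) + 43070 = (14789 - 3*1*(1 - 61/3)) + 43070 = (14789 - 3*(1 - 61*⅓)) + 43070 = (14789 - 3*(1 - 61/3)) + 43070 = (14789 - 3*(-58)/3) + 43070 = (14789 - 1*(-58)) + 43070 = (14789 + 58) + 43070 = 14847 + 43070 = 57917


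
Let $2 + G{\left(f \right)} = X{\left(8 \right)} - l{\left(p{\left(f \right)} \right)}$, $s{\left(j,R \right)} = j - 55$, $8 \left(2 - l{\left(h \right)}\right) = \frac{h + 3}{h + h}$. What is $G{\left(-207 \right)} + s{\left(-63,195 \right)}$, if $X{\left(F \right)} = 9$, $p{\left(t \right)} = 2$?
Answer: $- \frac{3611}{32} \approx -112.84$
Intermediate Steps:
$l{\left(h \right)} = 2 - \frac{3 + h}{16 h}$ ($l{\left(h \right)} = 2 - \frac{\left(h + 3\right) \frac{1}{h + h}}{8} = 2 - \frac{\left(3 + h\right) \frac{1}{2 h}}{8} = 2 - \frac{\frac{1}{2} \frac{1}{h} \left(3 + h\right)}{8} = 2 - \frac{3 + h}{16 h}$)
$s{\left(j,R \right)} = -55 + j$ ($s{\left(j,R \right)} = j - 55 = -55 + j$)
$G{\left(f \right)} = \frac{165}{32}$ ($G{\left(f \right)} = -2 + \left(9 - \frac{-3 + 31 \cdot 2}{16 \cdot 2}\right) = -2 + \left(9 - \frac{1}{16} \cdot \frac{1}{2} \left(-3 + 62\right)\right) = -2 + \left(9 - \frac{1}{16} \cdot \frac{1}{2} \cdot 59\right) = -2 + \left(9 - \frac{59}{32}\right) = -2 + \frac{229}{32} = \frac{165}{32}$)
$G{\left(-207 \right)} + s{\left(-63,195 \right)} = \frac{165}{32} - 118 = - \frac{3611}{32}$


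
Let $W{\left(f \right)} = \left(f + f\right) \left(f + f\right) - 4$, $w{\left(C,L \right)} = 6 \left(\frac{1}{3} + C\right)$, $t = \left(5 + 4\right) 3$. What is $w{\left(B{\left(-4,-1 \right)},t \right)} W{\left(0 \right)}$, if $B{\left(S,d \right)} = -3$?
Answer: $64$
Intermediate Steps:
$t = 27$ ($t = 9 \cdot 3 = 27$)
$w{\left(C,L \right)} = 2 + 6 C$ ($w{\left(C,L \right)} = 6 \left(\frac{1}{3} + C\right) = 2 + 6 C$)
$W{\left(f \right)} = -4 + 4 f^{2}$ ($W{\left(f \right)} = 2 f 2 f - 4 = 4 f^{2} - 4 = -4 + 4 f^{2}$)
$w{\left(B{\left(-4,-1 \right)},t \right)} W{\left(0 \right)} = \left(2 + 6 \left(-3\right)\right) \left(-4 + 4 \cdot 0^{2}\right) = \left(2 - 18\right) \left(-4 + 4 \cdot 0\right) = - 16 \left(-4 + 0\right) = \left(-16\right) \left(-4\right) = 64$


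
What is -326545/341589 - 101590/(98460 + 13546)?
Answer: -35638512890/19130008767 ≈ -1.8630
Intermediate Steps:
-326545/341589 - 101590/(98460 + 13546) = -326545*1/341589 - 101590/112006 = -326545/341589 - 101590*1/112006 = -326545/341589 - 50795/56003 = -35638512890/19130008767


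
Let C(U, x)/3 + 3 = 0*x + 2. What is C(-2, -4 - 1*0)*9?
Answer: -27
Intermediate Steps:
C(U, x) = -3 (C(U, x) = -9 + 3*(0*x + 2) = -9 + 3*(0 + 2) = -9 + 3*2 = -9 + 6 = -3)
C(-2, -4 - 1*0)*9 = -3*9 = -27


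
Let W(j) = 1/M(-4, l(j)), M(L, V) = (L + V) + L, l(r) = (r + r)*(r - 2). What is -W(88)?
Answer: -1/15128 ≈ -6.6103e-5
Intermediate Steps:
l(r) = 2*r*(-2 + r) (l(r) = (2*r)*(-2 + r) = 2*r*(-2 + r))
M(L, V) = V + 2*L
W(j) = 1/(-8 + 2*j*(-2 + j)) (W(j) = 1/(2*j*(-2 + j) + 2*(-4)) = 1/(2*j*(-2 + j) - 8) = 1/(-8 + 2*j*(-2 + j)))
-W(88) = -1/(2*(-4 + 88*(-2 + 88))) = -1/(2*(-4 + 88*86)) = -1/(2*(-4 + 7568)) = -1/(2*7564) = -1*1/15128 = -1/15128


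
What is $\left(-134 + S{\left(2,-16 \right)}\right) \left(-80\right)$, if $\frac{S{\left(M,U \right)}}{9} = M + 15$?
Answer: $-1520$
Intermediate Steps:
$S{\left(M,U \right)} = 135 + 9 M$ ($S{\left(M,U \right)} = 9 \left(M + 15\right) = 9 \left(15 + M\right) = 135 + 9 M$)
$\left(-134 + S{\left(2,-16 \right)}\right) \left(-80\right) = \left(-134 + \left(135 + 9 \cdot 2\right)\right) \left(-80\right) = \left(-134 + \left(135 + 18\right)\right) \left(-80\right) = \left(-134 + 153\right) \left(-80\right) = 19 \left(-80\right) = -1520$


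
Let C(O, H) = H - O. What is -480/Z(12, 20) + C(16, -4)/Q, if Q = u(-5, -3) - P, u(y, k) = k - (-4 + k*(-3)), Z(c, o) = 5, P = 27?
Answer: -668/7 ≈ -95.429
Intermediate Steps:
u(y, k) = 4 + 4*k (u(y, k) = k - (-4 - 3*k) = k + (4 + 3*k) = 4 + 4*k)
Q = -35 (Q = (4 + 4*(-3)) - 1*27 = (4 - 12) - 27 = -8 - 27 = -35)
-480/Z(12, 20) + C(16, -4)/Q = -480/5 + (-4 - 1*16)/(-35) = -480*1/5 + (-4 - 16)*(-1/35) = -96 - 20*(-1/35) = -96 + 4/7 = -668/7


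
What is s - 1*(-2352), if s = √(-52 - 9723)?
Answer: 2352 + 5*I*√391 ≈ 2352.0 + 98.869*I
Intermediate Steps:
s = 5*I*√391 (s = √(-9775) = 5*I*√391 ≈ 98.869*I)
s - 1*(-2352) = 5*I*√391 - 1*(-2352) = 5*I*√391 + 2352 = 2352 + 5*I*√391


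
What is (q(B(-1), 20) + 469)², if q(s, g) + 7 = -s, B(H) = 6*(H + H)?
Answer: 224676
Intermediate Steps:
B(H) = 12*H (B(H) = 6*(2*H) = 12*H)
q(s, g) = -7 - s
(q(B(-1), 20) + 469)² = ((-7 - 12*(-1)) + 469)² = ((-7 - 1*(-12)) + 469)² = ((-7 + 12) + 469)² = (5 + 469)² = 474² = 224676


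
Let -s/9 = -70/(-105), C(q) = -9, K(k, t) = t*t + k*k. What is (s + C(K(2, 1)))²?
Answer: 225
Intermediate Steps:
K(k, t) = k² + t² (K(k, t) = t² + k² = k² + t²)
s = -6 (s = -(-630)/(-105) = -(-630)*(-1)/105 = -9*⅔ = -6)
(s + C(K(2, 1)))² = (-6 - 9)² = (-15)² = 225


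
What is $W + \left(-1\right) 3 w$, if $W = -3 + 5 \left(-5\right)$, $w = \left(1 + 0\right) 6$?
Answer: $-46$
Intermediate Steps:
$w = 6$ ($w = 1 \cdot 6 = 6$)
$W = -28$ ($W = -3 - 25 = -28$)
$W + \left(-1\right) 3 w = -28 + \left(-1\right) 3 \cdot 6 = -28 - 18 = -46$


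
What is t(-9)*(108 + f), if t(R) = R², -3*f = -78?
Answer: 10854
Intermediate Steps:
f = 26 (f = -⅓*(-78) = 26)
t(-9)*(108 + f) = (-9)²*(108 + 26) = 81*134 = 10854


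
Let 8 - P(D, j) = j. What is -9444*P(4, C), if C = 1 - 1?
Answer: -75552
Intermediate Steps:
C = 0
P(D, j) = 8 - j
-9444*P(4, C) = -9444*(8 - 1*0) = -9444*(8 + 0) = -9444*8 = -75552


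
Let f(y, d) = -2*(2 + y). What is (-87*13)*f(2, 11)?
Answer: 9048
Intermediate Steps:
f(y, d) = -4 - 2*y
(-87*13)*f(2, 11) = (-87*13)*(-4 - 2*2) = -1131*(-4 - 4) = -1131*(-8) = 9048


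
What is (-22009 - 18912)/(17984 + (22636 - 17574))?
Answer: -40921/23046 ≈ -1.7756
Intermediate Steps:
(-22009 - 18912)/(17984 + (22636 - 17574)) = -40921/(17984 + 5062) = -40921/23046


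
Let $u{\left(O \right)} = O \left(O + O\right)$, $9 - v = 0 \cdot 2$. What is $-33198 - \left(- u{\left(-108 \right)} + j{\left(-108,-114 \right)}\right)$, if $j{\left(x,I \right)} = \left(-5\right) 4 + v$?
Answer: $-9859$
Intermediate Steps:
$v = 9$ ($v = 9 - 0 \cdot 2 = 9 - 0 = 9 + 0 = 9$)
$j{\left(x,I \right)} = -11$ ($j{\left(x,I \right)} = \left(-5\right) 4 + 9 = -20 + 9 = -11$)
$u{\left(O \right)} = 2 O^{2}$ ($u{\left(O \right)} = O 2 O = 2 O^{2}$)
$-33198 - \left(- u{\left(-108 \right)} + j{\left(-108,-114 \right)}\right) = -33198 + \left(2 \left(-108\right)^{2} - -11\right) = -33198 + \left(2 \cdot 11664 + 11\right) = -33198 + \left(23328 + 11\right) = -33198 + 23339 = -9859$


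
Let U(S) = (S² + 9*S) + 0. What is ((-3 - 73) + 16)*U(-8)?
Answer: 480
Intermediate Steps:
U(S) = S² + 9*S
((-3 - 73) + 16)*U(-8) = ((-3 - 73) + 16)*(-8*(9 - 8)) = (-76 + 16)*(-8*1) = -60*(-8) = 480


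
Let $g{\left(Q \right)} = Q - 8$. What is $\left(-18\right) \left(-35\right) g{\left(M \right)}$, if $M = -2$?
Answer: $-6300$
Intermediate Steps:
$g{\left(Q \right)} = -8 + Q$ ($g{\left(Q \right)} = Q - 8 = -8 + Q$)
$\left(-18\right) \left(-35\right) g{\left(M \right)} = \left(-18\right) \left(-35\right) \left(-8 - 2\right) = 630 \left(-10\right) = -6300$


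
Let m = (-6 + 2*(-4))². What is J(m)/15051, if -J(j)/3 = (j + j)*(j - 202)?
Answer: 2352/5017 ≈ 0.46881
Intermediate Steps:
m = 196 (m = (-6 - 8)² = (-14)² = 196)
J(j) = -6*j*(-202 + j) (J(j) = -3*(j + j)*(j - 202) = -3*2*j*(-202 + j) = -6*j*(-202 + j))
J(m)/15051 = (6*196*(202 - 1*196))/15051 = (6*196*(202 - 196))*(1/15051) = (6*196*6)*(1/15051) = 7056*(1/15051) = 2352/5017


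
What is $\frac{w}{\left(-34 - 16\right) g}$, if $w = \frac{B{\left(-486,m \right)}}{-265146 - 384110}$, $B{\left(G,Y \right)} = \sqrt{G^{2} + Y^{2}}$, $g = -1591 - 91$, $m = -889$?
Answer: $- \frac{\sqrt{1026517}}{54602429600} \approx -1.8555 \cdot 10^{-8}$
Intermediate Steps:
$g = -1682$ ($g = -1591 - 91 = -1682$)
$w = - \frac{\sqrt{1026517}}{649256}$ ($w = \frac{\sqrt{\left(-486\right)^{2} + \left(-889\right)^{2}}}{-265146 - 384110} = \frac{\sqrt{236196 + 790321}}{-649256} = \sqrt{1026517} \left(- \frac{1}{649256}\right) = - \frac{\sqrt{1026517}}{649256} \approx -0.0015605$)
$\frac{w}{\left(-34 - 16\right) g} = \frac{\left(- \frac{1}{649256}\right) \sqrt{1026517}}{\left(-34 - 16\right) \left(-1682\right)} = \frac{\left(- \frac{1}{649256}\right) \sqrt{1026517}}{\left(-50\right) \left(-1682\right)} = \frac{\left(- \frac{1}{649256}\right) \sqrt{1026517}}{84100} = - \frac{\sqrt{1026517}}{649256} \cdot \frac{1}{84100} = - \frac{\sqrt{1026517}}{54602429600}$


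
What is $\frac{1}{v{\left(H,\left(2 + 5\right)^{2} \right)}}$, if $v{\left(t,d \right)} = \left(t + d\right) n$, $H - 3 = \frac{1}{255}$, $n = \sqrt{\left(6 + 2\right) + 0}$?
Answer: $\frac{255 \sqrt{2}}{53044} \approx 0.0067986$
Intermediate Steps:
$n = 2 \sqrt{2}$ ($n = \sqrt{8 + 0} = \sqrt{8} = 2 \sqrt{2} \approx 2.8284$)
$H = \frac{766}{255}$ ($H = 3 + \frac{1}{255} = \frac{766}{255} \approx 3.0039$)
$v{\left(t,d \right)} = 2 \sqrt{2} \left(d + t\right)$ ($v{\left(t,d \right)} = \left(t + d\right) 2 \sqrt{2} = \left(d + t\right) 2 \sqrt{2} = 2 \sqrt{2} \left(d + t\right)$)
$\frac{1}{v{\left(H,\left(2 + 5\right)^{2} \right)}} = \frac{1}{2 \sqrt{2} \left(\left(2 + 5\right)^{2} + \frac{766}{255}\right)} = \frac{1}{2 \sqrt{2} \left(7^{2} + \frac{766}{255}\right)} = \frac{1}{2 \sqrt{2} \left(49 + \frac{766}{255}\right)} = \frac{1}{2 \sqrt{2} \cdot \frac{13261}{255}} = \frac{1}{\frac{26522}{255} \sqrt{2}} = \frac{255 \sqrt{2}}{53044}$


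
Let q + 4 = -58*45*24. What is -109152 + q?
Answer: -171796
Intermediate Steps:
q = -62644 (q = -4 - 58*45*24 = -4 - 2610*24 = -4 - 62640 = -62644)
-109152 + q = -109152 - 62644 = -171796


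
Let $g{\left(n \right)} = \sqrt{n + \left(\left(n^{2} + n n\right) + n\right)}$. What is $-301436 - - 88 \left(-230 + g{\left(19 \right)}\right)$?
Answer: $-321676 + 176 \sqrt{190} \approx -3.1925 \cdot 10^{5}$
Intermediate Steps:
$g{\left(n \right)} = \sqrt{2 n + 2 n^{2}}$ ($g{\left(n \right)} = \sqrt{n + \left(\left(n^{2} + n^{2}\right) + n\right)} = \sqrt{n + \left(2 n^{2} + n\right)} = \sqrt{n + \left(n + 2 n^{2}\right)} = \sqrt{2 n + 2 n^{2}}$)
$-301436 - - 88 \left(-230 + g{\left(19 \right)}\right) = -301436 - - 88 \left(-230 + \sqrt{2} \sqrt{19 \left(1 + 19\right)}\right) = -301436 - - 88 \left(-230 + \sqrt{2} \sqrt{19 \cdot 20}\right) = -301436 - - 88 \left(-230 + \sqrt{2} \sqrt{380}\right) = -301436 - - 88 \left(-230 + \sqrt{2} \cdot 2 \sqrt{95}\right) = -301436 - - 88 \left(-230 + 2 \sqrt{190}\right) = -301436 - \left(20240 - 176 \sqrt{190}\right) = -321676 + 176 \sqrt{190}$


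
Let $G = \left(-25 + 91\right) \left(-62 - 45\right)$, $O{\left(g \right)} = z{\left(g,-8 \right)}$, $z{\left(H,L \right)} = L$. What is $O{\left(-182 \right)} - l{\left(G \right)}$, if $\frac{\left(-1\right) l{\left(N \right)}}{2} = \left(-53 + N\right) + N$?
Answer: $-28362$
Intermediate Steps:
$O{\left(g \right)} = -8$
$G = -7062$ ($G = 66 \left(-107\right) = -7062$)
$l{\left(N \right)} = 106 - 4 N$ ($l{\left(N \right)} = - 2 \left(\left(-53 + N\right) + N\right) = - 2 \left(-53 + 2 N\right) = 106 - 4 N$)
$O{\left(-182 \right)} - l{\left(G \right)} = -8 - \left(106 - -28248\right) = -8 - \left(106 + 28248\right) = -8 - 28354 = -28362$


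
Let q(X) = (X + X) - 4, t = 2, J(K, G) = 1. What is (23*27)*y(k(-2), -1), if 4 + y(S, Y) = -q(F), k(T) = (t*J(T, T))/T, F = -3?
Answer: 3726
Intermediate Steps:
q(X) = -4 + 2*X (q(X) = 2*X - 4 = -4 + 2*X)
k(T) = 2/T (k(T) = (2*1)/T = 2/T)
y(S, Y) = 6 (y(S, Y) = -4 - (-4 + 2*(-3)) = -4 - (-4 - 6) = -4 - 1*(-10) = -4 + 10 = 6)
(23*27)*y(k(-2), -1) = (23*27)*6 = 621*6 = 3726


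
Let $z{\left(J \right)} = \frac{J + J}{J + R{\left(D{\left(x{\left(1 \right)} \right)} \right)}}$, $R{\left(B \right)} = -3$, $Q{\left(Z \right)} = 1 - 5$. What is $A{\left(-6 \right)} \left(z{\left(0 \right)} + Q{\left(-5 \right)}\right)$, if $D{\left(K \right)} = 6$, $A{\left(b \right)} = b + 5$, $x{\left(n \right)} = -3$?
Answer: $4$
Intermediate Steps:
$A{\left(b \right)} = 5 + b$
$Q{\left(Z \right)} = -4$ ($Q{\left(Z \right)} = 1 - 5 = -4$)
$z{\left(J \right)} = \frac{2 J}{-3 + J}$ ($z{\left(J \right)} = \frac{J + J}{J - 3} = \frac{2 J}{-3 + J}$)
$A{\left(-6 \right)} \left(z{\left(0 \right)} + Q{\left(-5 \right)}\right) = \left(5 - 6\right) \left(2 \cdot 0 \frac{1}{-3 + 0} - 4\right) = - (2 \cdot 0 \frac{1}{-3} - 4) = - (2 \cdot 0 \left(- \frac{1}{3}\right) - 4) = - (0 - 4) = \left(-1\right) \left(-4\right) = 4$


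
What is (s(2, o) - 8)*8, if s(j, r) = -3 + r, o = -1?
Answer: -96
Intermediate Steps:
(s(2, o) - 8)*8 = ((-3 - 1) - 8)*8 = (-4 - 8)*8 = -12*8 = -96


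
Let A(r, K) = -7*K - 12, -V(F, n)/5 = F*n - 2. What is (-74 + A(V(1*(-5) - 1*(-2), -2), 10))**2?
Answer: 24336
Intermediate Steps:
V(F, n) = 10 - 5*F*n (V(F, n) = -5*(F*n - 2) = -5*(-2 + F*n) = 10 - 5*F*n)
A(r, K) = -12 - 7*K
(-74 + A(V(1*(-5) - 1*(-2), -2), 10))**2 = (-74 + (-12 - 7*10))**2 = (-74 + (-12 - 70))**2 = (-74 - 82)**2 = (-156)**2 = 24336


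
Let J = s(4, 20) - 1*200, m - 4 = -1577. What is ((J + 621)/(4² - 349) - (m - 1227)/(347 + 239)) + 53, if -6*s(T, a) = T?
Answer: 16542598/292707 ≈ 56.516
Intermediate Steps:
m = -1573 (m = 4 - 1577 = -1573)
s(T, a) = -T/6
J = -602/3 (J = -⅙*4 - 1*200 = -⅔ - 200 = -602/3 ≈ -200.67)
((J + 621)/(4² - 349) - (m - 1227)/(347 + 239)) + 53 = ((-602/3 + 621)/(4² - 349) - (-1573 - 1227)/(347 + 239)) + 53 = (1261/(3*(16 - 349)) - (-2800)/586) + 53 = ((1261/3)/(-333) - (-2800)/586) + 53 = ((1261/3)*(-1/333) - 1*(-1400/293)) + 53 = (-1261/999 + 1400/293) + 53 = 1029127/292707 + 53 = 16542598/292707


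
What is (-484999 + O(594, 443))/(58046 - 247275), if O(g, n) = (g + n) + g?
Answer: 483368/189229 ≈ 2.5544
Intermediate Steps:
O(g, n) = n + 2*g
(-484999 + O(594, 443))/(58046 - 247275) = (-484999 + (443 + 2*594))/(58046 - 247275) = (-484999 + (443 + 1188))/(-189229) = (-484999 + 1631)*(-1/189229) = -483368*(-1/189229) = 483368/189229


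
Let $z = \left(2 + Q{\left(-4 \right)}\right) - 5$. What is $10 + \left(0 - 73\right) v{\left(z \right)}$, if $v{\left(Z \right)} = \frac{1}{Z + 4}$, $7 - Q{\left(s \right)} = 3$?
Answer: $- \frac{23}{5} \approx -4.6$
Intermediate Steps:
$Q{\left(s \right)} = 4$ ($Q{\left(s \right)} = 7 - 3 = 4$)
$z = 1$ ($z = \left(2 + 4\right) - 5 = 6 - 5 = 1$)
$v{\left(Z \right)} = \frac{1}{4 + Z}$
$10 + \left(0 - 73\right) v{\left(z \right)} = 10 + \frac{0 - 73}{4 + 1} = 10 - \frac{73}{5} = - \frac{23}{5}$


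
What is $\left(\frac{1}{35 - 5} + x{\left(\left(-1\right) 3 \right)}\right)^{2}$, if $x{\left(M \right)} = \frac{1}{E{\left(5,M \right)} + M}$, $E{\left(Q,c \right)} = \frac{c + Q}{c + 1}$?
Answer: $\frac{169}{3600} \approx 0.046944$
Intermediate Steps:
$E{\left(Q,c \right)} = \frac{Q + c}{1 + c}$
$x{\left(M \right)} = \frac{1}{M + \frac{5 + M}{1 + M}}$ ($x{\left(M \right)} = \frac{1}{\frac{5 + M}{1 + M} + M} = \frac{1}{M + \frac{5 + M}{1 + M}}$)
$\left(\frac{1}{35 - 5} + x{\left(\left(-1\right) 3 \right)}\right)^{2} = \left(\frac{1}{35 - 5} + \frac{1 - 3}{5 - 3 + \left(-1\right) 3 \left(1 - 3\right)}\right)^{2} = \left(\frac{1}{30} + \frac{1 - 3}{5 - 3 - 3 \left(1 - 3\right)}\right)^{2} = \left(\frac{1}{30} + \frac{1}{5 - 3 - -6} \left(-2\right)\right)^{2} = \left(\frac{1}{30} + \frac{1}{5 - 3 + 6} \left(-2\right)\right)^{2} = \left(\frac{1}{30} + \frac{1}{8} \left(-2\right)\right)^{2} = \left(\frac{1}{30} - \frac{1}{4}\right)^{2} = \left(- \frac{13}{60}\right)^{2} = \frac{169}{3600}$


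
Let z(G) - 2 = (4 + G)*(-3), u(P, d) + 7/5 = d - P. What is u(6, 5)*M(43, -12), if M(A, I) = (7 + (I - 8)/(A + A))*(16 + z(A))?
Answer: 429516/215 ≈ 1997.7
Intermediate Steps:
u(P, d) = -7/5 + d - P (u(P, d) = -7/5 + (d - P) = -7/5 + d - P)
z(G) = -10 - 3*G (z(G) = 2 + (4 + G)*(-3) = 2 + (-12 - 3*G) = -10 - 3*G)
M(A, I) = (6 - 3*A)*(7 + (-8 + I)/(2*A)) (M(A, I) = (7 + (I - 8)/(A + A))*(16 + (-10 - 3*A)) = (7 + (-8 + I)/((2*A)))*(6 - 3*A) = (7 + (-8 + I)*(1/(2*A)))*(6 - 3*A) = (7 + (-8 + I)/(2*A))*(6 - 3*A) = (6 - 3*A)*(7 + (-8 + I)/(2*A)))
u(6, 5)*M(43, -12) = (-7/5 + 5 - 1*6)*(54 - 24/43 - 21*43 - 3/2*(-12) + 3*(-12)/43) = (-7/5 + 5 - 6)*(54 - 24*1/43 - 903 + 18 + 3*(-12)*(1/43)) = -12*(54 - 24/43 - 903 + 18 - 36/43)/5 = -12/5*(-35793/43) = 429516/215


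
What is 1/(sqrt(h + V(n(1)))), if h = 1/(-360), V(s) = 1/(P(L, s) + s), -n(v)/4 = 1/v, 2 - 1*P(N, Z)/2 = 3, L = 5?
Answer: -6*I*sqrt(610)/61 ≈ -2.4293*I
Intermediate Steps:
P(N, Z) = -2 (P(N, Z) = 4 - 2*3 = 4 - 6 = -2)
n(v) = -4/v
V(s) = 1/(-2 + s)
h = -1/360 ≈ -0.0027778
1/(sqrt(h + V(n(1)))) = 1/(sqrt(-1/360 + 1/(-2 - 4/1))) = 1/(sqrt(-1/360 + 1/(-2 - 4*1))) = 1/(sqrt(-1/360 + 1/(-2 - 4))) = 1/(sqrt(-1/360 + 1/(-6))) = 1/(sqrt(-1/360 - 1/6)) = 1/(sqrt(-61/360)) = 1/(I*sqrt(610)/60) = -6*I*sqrt(610)/61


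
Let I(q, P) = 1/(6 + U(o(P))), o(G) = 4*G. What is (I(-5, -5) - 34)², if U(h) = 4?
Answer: 114921/100 ≈ 1149.2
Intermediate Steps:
I(q, P) = ⅒ (I(q, P) = 1/(6 + 4) = 1/10 = ⅒)
(I(-5, -5) - 34)² = (⅒ - 34)² = (-339/10)² = 114921/100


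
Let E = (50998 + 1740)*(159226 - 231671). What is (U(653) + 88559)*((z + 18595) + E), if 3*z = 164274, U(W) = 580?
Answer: -340558317889923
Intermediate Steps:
z = 54758 (z = (⅓)*164274 = 54758)
E = -3820604410 (E = 52738*(-72445) = -3820604410)
(U(653) + 88559)*((z + 18595) + E) = (580 + 88559)*((54758 + 18595) - 3820604410) = 89139*(73353 - 3820604410) = 89139*(-3820531057) = -340558317889923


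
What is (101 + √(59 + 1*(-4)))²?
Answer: (101 + √55)² ≈ 11754.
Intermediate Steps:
(101 + √(59 + 1*(-4)))² = (101 + √(59 - 4))² = (101 + √55)²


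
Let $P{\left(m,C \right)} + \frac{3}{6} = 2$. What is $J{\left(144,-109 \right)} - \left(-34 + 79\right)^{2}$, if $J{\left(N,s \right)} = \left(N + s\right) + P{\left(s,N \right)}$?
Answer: $- \frac{3977}{2} \approx -1988.5$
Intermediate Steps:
$P{\left(m,C \right)} = \frac{3}{2}$ ($P{\left(m,C \right)} = - \frac{1}{2} + 2 = \frac{3}{2}$)
$J{\left(N,s \right)} = \frac{3}{2} + N + s$ ($J{\left(N,s \right)} = \left(N + s\right) + \frac{3}{2} = \frac{3}{2} + N + s$)
$J{\left(144,-109 \right)} - \left(-34 + 79\right)^{2} = \left(\frac{3}{2} + 144 - 109\right) - \left(-34 + 79\right)^{2} = \frac{73}{2} - 45^{2} = \frac{73}{2} - 2025 = - \frac{3977}{2}$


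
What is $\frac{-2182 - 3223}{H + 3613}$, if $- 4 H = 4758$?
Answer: $- \frac{10810}{4847} \approx -2.2302$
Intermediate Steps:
$H = - \frac{2379}{2}$ ($H = \left(- \frac{1}{4}\right) 4758 = - \frac{2379}{2} \approx -1189.5$)
$\frac{-2182 - 3223}{H + 3613} = \frac{-2182 - 3223}{- \frac{2379}{2} + 3613} = - \frac{5405}{\frac{4847}{2}} = \left(-5405\right) \frac{2}{4847} = - \frac{10810}{4847}$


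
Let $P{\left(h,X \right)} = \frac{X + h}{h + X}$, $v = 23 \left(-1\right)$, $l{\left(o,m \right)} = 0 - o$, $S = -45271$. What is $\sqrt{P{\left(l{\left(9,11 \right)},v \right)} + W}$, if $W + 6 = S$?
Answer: $14 i \sqrt{231} \approx 212.78 i$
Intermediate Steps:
$l{\left(o,m \right)} = - o$
$W = -45277$ ($W = -6 - 45271 = -45277$)
$v = -23$
$P{\left(h,X \right)} = 1$ ($P{\left(h,X \right)} = \frac{X + h}{X + h} = 1$)
$\sqrt{P{\left(l{\left(9,11 \right)},v \right)} + W} = \sqrt{1 - 45277} = \sqrt{-45276} = 14 i \sqrt{231}$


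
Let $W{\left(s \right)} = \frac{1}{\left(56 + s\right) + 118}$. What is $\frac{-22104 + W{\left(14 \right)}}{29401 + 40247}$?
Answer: $- \frac{4155551}{13093824} \approx -0.31737$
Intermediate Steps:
$W{\left(s \right)} = \frac{1}{174 + s}$
$\frac{-22104 + W{\left(14 \right)}}{29401 + 40247} = \frac{-22104 + \frac{1}{174 + 14}}{29401 + 40247} = \frac{-22104 + \frac{1}{188}}{69648} = \left(-22104 + \frac{1}{188}\right) \frac{1}{69648} = \left(- \frac{4155551}{188}\right) \frac{1}{69648} = - \frac{4155551}{13093824}$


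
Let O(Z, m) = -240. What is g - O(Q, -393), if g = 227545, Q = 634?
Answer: 227785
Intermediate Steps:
g - O(Q, -393) = 227545 - 1*(-240) = 227545 + 240 = 227785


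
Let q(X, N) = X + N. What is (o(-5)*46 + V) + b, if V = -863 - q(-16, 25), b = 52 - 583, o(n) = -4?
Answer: -1587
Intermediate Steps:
q(X, N) = N + X
b = -531
V = -872 (V = -863 - (25 - 16) = -863 - 1*9 = -863 - 9 = -872)
(o(-5)*46 + V) + b = (-4*46 - 872) - 531 = (-184 - 872) - 531 = -1056 - 531 = -1587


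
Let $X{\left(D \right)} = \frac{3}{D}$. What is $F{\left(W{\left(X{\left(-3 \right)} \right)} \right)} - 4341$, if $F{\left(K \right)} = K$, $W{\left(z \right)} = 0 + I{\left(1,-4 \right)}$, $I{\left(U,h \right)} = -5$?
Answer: $-4346$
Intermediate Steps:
$W{\left(z \right)} = -5$ ($W{\left(z \right)} = 0 - 5 = -5$)
$F{\left(W{\left(X{\left(-3 \right)} \right)} \right)} - 4341 = -5 - 4341 = -4346$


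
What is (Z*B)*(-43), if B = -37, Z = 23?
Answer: 36593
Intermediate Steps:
(Z*B)*(-43) = (23*(-37))*(-43) = -851*(-43) = 36593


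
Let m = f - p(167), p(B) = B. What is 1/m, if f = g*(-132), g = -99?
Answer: 1/12901 ≈ 7.7513e-5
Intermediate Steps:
f = 13068 (f = -99*(-132) = 13068)
m = 12901 (m = 13068 - 1*167 = 13068 - 167 = 12901)
1/m = 1/12901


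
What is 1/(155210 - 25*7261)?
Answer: -1/26315 ≈ -3.8001e-5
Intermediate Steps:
1/(155210 - 25*7261) = 1/(155210 - 181525) = 1/(-26315) = -1/26315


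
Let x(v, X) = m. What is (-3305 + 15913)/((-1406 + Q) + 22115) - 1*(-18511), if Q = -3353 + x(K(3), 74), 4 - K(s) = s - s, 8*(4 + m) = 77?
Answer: 2571149187/138893 ≈ 18512.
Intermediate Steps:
m = 45/8 (m = -4 + (⅛)*77 = -4 + 77/8 = 45/8 ≈ 5.6250)
K(s) = 4 (K(s) = 4 - (s - s) = 4 - 1*0 = 4 + 0 = 4)
x(v, X) = 45/8
Q = -26779/8 (Q = -3353 + 45/8 = -26779/8 ≈ -3347.4)
(-3305 + 15913)/((-1406 + Q) + 22115) - 1*(-18511) = (-3305 + 15913)/((-1406 - 26779/8) + 22115) - 1*(-18511) = 12608/(-38027/8 + 22115) + 18511 = 12608/(138893/8) + 18511 = 12608*(8/138893) + 18511 = 100864/138893 + 18511 = 2571149187/138893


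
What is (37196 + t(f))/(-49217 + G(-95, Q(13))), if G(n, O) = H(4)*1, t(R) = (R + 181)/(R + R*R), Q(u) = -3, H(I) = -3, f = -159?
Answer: -467218967/618252420 ≈ -0.75571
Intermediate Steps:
t(R) = (181 + R)/(R + R²)
G(n, O) = -3 (G(n, O) = -3*1 = -3)
(37196 + t(f))/(-49217 + G(-95, Q(13))) = (37196 + (181 - 159)/((-159)*(1 - 159)))/(-49217 - 3) = (37196 - 1/159*22/(-158))/(-49220) = (37196 - 1/159*(-1/158)*22)*(-1/49220) = (37196 + 11/12561)*(-1/49220) = (467218967/12561)*(-1/49220) = -467218967/618252420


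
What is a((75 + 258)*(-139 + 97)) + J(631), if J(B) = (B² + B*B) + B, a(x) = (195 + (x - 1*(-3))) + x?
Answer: 769179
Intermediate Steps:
a(x) = 198 + 2*x (a(x) = (195 + (x + 3)) + x = (195 + (3 + x)) + x = (198 + x) + x = 198 + 2*x)
J(B) = B + 2*B² (J(B) = (B² + B²) + B = 2*B² + B = B + 2*B²)
a((75 + 258)*(-139 + 97)) + J(631) = (198 + 2*((75 + 258)*(-139 + 97))) + 631*(1 + 2*631) = (198 + 2*(333*(-42))) + 631*(1 + 1262) = (198 + 2*(-13986)) + 631*1263 = (198 - 27972) + 796953 = -27774 + 796953 = 769179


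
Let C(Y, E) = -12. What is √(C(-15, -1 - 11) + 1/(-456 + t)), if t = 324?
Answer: I*√52305/66 ≈ 3.4652*I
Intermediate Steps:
√(C(-15, -1 - 11) + 1/(-456 + t)) = √(-12 + 1/(-456 + 324)) = √(-12 + 1/(-132)) = √(-12 - 1/132) = √(-1585/132) = I*√52305/66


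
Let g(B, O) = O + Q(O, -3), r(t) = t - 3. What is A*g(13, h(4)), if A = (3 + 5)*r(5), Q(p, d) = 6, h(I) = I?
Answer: 160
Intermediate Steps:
r(t) = -3 + t
A = 16 (A = (3 + 5)*(-3 + 5) = 8*2 = 16)
g(B, O) = 6 + O (g(B, O) = O + 6 = 6 + O)
A*g(13, h(4)) = 16*(6 + 4) = 16*10 = 160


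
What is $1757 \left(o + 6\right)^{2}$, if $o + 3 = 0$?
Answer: $15813$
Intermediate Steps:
$o = -3$ ($o = -3 + 0 = -3$)
$1757 \left(o + 6\right)^{2} = 1757 \left(-3 + 6\right)^{2} = 1757 \cdot 3^{2} = 1757 \cdot 9 = 15813$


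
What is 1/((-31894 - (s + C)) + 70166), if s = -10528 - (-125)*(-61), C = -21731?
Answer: 1/78156 ≈ 1.2795e-5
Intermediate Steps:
s = -18153 (s = -10528 - 1*7625 = -10528 - 7625 = -18153)
1/((-31894 - (s + C)) + 70166) = 1/((-31894 - (-18153 - 21731)) + 70166) = 1/((-31894 - 1*(-39884)) + 70166) = 1/((-31894 + 39884) + 70166) = 1/(7990 + 70166) = 1/78156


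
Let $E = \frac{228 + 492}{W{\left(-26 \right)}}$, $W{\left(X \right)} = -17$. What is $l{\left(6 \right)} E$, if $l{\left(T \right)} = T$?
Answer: $- \frac{4320}{17} \approx -254.12$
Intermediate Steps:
$E = - \frac{720}{17}$ ($E = \frac{228 + 492}{-17} = 720 \left(- \frac{1}{17}\right) = - \frac{720}{17} \approx -42.353$)
$l{\left(6 \right)} E = 6 \left(- \frac{720}{17}\right) = - \frac{4320}{17}$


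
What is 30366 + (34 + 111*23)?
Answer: 32953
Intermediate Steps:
30366 + (34 + 111*23) = 30366 + (34 + 2553) = 30366 + 2587 = 32953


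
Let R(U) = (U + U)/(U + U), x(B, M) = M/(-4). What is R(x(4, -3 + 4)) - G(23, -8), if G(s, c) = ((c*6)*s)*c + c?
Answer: -8823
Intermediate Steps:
G(s, c) = c + 6*s*c² (G(s, c) = ((6*c)*s)*c + c = (6*c*s)*c + c = 6*s*c² + c = c + 6*s*c²)
x(B, M) = -M/4 (x(B, M) = M*(-¼) = -M/4)
R(U) = 1 (R(U) = (2*U)/((2*U)) = (2*U)*(1/(2*U)) = 1)
R(x(4, -3 + 4)) - G(23, -8) = 1 - (-8)*(1 + 6*(-8)*23) = 1 - (-8)*(1 - 1104) = 1 - (-8)*(-1103) = 1 - 1*8824 = 1 - 8824 = -8823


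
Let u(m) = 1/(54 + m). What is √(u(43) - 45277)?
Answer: 2*I*√106502799/97 ≈ 212.78*I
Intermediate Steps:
√(u(43) - 45277) = √(1/(54 + 43) - 45277) = √(1/97 - 45277) = √(-4391868/97) = 2*I*√106502799/97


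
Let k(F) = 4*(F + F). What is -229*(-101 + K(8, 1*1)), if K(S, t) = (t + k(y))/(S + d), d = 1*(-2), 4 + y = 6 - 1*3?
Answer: 140377/6 ≈ 23396.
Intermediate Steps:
y = -1 (y = -4 + (6 - 1*3) = -4 + (6 - 3) = -4 + 3 = -1)
k(F) = 8*F (k(F) = 4*(2*F) = 8*F)
d = -2
K(S, t) = (-8 + t)/(-2 + S) (K(S, t) = (t + 8*(-1))/(S - 2) = (t - 8)/(-2 + S) = (-8 + t)/(-2 + S))
-229*(-101 + K(8, 1*1)) = -229*(-101 + (-8 + 1*1)/(-2 + 8)) = -229*(-101 + (-8 + 1)/6) = -229*(-101 + (⅙)*(-7)) = -229*(-101 - 7/6) = -229*(-613/6) = 140377/6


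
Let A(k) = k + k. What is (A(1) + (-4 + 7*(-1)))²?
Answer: 81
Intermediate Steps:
A(k) = 2*k
(A(1) + (-4 + 7*(-1)))² = (2*1 + (-4 + 7*(-1)))² = (2 + (-4 - 7))² = (2 - 11)² = (-9)² = 81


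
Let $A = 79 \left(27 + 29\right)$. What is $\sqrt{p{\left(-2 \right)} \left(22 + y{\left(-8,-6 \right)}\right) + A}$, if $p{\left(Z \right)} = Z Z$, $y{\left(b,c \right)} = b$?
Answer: $8 \sqrt{70} \approx 66.933$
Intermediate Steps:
$A = 4424$ ($A = 79 \cdot 56 = 4424$)
$p{\left(Z \right)} = Z^{2}$
$\sqrt{p{\left(-2 \right)} \left(22 + y{\left(-8,-6 \right)}\right) + A} = \sqrt{\left(-2\right)^{2} \left(22 - 8\right) + 4424} = \sqrt{4 \cdot 14 + 4424} = \sqrt{56 + 4424} = \sqrt{4480} = 8 \sqrt{70}$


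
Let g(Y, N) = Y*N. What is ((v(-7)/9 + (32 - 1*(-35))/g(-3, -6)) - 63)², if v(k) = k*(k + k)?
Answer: 758641/324 ≈ 2341.5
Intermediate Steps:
v(k) = 2*k² (v(k) = k*(2*k) = 2*k²)
g(Y, N) = N*Y
((v(-7)/9 + (32 - 1*(-35))/g(-3, -6)) - 63)² = (((2*(-7)²)/9 + (32 - 1*(-35))/((-6*(-3)))) - 63)² = (((2*49)*(⅑) + (32 + 35)/18) - 63)² = ((98*(⅑) + 67*(1/18)) - 63)² = ((98/9 + 67/18) - 63)² = (263/18 - 63)² = (-871/18)² = 758641/324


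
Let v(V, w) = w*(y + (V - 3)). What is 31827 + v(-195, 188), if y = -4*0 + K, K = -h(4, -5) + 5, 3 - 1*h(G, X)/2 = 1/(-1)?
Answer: -5961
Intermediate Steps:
h(G, X) = 8 (h(G, X) = 6 - 2/(-1) = 6 - 2*(-1) = 6 + 2 = 8)
K = -3 (K = -1*8 + 5 = -8 + 5 = -3)
y = -3 (y = -4*0 - 3 = 0 - 3 = -3)
v(V, w) = w*(-6 + V) (v(V, w) = w*(-3 + (V - 3)) = w*(-3 + (-3 + V)) = w*(-6 + V))
31827 + v(-195, 188) = 31827 + 188*(-6 - 195) = 31827 + 188*(-201) = 31827 - 37788 = -5961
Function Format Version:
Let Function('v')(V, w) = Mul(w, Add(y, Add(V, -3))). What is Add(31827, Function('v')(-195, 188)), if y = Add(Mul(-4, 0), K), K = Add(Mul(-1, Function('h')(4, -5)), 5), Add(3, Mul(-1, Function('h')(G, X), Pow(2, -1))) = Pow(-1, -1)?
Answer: -5961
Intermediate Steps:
Function('h')(G, X) = 8 (Function('h')(G, X) = Add(6, Mul(-2, Pow(-1, -1))) = Add(6, Mul(-2, -1)) = Add(6, 2) = 8)
K = -3 (K = Add(Mul(-1, 8), 5) = Add(-8, 5) = -3)
y = -3 (y = Add(Mul(-4, 0), -3) = Add(0, -3) = -3)
Function('v')(V, w) = Mul(w, Add(-6, V)) (Function('v')(V, w) = Mul(w, Add(-3, Add(V, -3))) = Mul(w, Add(-3, Add(-3, V))) = Mul(w, Add(-6, V)))
Add(31827, Function('v')(-195, 188)) = Add(31827, Mul(188, Add(-6, -195))) = Add(31827, Mul(188, -201)) = Add(31827, -37788) = -5961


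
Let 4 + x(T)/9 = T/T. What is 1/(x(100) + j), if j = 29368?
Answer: 1/29341 ≈ 3.4082e-5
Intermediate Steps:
x(T) = -27 (x(T) = -36 + 9*(T/T) = -36 + 9*1 = -36 + 9 = -27)
1/(x(100) + j) = 1/(-27 + 29368) = 1/29341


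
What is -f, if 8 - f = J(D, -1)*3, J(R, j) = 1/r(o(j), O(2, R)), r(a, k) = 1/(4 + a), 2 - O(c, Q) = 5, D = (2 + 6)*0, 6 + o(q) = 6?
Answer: 4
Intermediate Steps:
o(q) = 0 (o(q) = -6 + 6 = 0)
D = 0 (D = 8*0 = 0)
O(c, Q) = -3 (O(c, Q) = 2 - 1*5 = 2 - 5 = -3)
J(R, j) = 4 (J(R, j) = 1/(1/(4 + 0)) = 1/(1/4) = 1/(¼) = 4)
f = -4 (f = 8 - 4*3 = 8 - 1*12 = 8 - 12 = -4)
-f = -1*(-4) = 4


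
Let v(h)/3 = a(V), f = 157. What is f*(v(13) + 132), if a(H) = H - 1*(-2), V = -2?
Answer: 20724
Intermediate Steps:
a(H) = 2 + H (a(H) = H + 2 = 2 + H)
v(h) = 0 (v(h) = 3*(2 - 2) = 3*0 = 0)
f*(v(13) + 132) = 157*(0 + 132) = 157*132 = 20724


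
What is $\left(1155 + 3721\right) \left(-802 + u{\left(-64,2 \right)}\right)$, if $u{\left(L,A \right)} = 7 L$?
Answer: $-6095000$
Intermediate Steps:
$\left(1155 + 3721\right) \left(-802 + u{\left(-64,2 \right)}\right) = \left(1155 + 3721\right) \left(-802 + 7 \left(-64\right)\right) = 4876 \left(-802 - 448\right) = 4876 \left(-1250\right) = -6095000$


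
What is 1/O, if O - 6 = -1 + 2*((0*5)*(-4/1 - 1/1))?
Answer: ⅕ ≈ 0.20000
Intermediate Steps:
O = 5 (O = 6 + (-1 + 2*((0*5)*(-4/1 - 1/1))) = 6 + (-1 + 2*(0*(-4*1 - 1*1))) = 6 + (-1 + 2*(0*(-4 - 1))) = 6 + (-1 + 2*(0*(-5))) = 6 + (-1 + 2*0) = 6 + (-1 + 0) = 6 - 1 = 5)
1/O = 1/5 = ⅕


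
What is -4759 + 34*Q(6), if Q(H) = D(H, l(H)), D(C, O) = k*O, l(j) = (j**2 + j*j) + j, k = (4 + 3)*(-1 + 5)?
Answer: 69497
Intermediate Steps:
k = 28 (k = 7*4 = 28)
l(j) = j + 2*j**2 (l(j) = (j**2 + j**2) + j = 2*j**2 + j = j + 2*j**2)
D(C, O) = 28*O
Q(H) = 28*H*(1 + 2*H) (Q(H) = 28*(H*(1 + 2*H)) = 28*H*(1 + 2*H))
-4759 + 34*Q(6) = -4759 + 34*(28*6*(1 + 2*6)) = -4759 + 34*(28*6*(1 + 12)) = -4759 + 34*(28*6*13) = -4759 + 34*2184 = -4759 + 74256 = 69497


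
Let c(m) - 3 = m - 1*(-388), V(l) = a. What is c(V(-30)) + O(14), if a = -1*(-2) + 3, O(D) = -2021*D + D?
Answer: -27884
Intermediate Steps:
O(D) = -2020*D
a = 5 (a = 2 + 3 = 5)
V(l) = 5
c(m) = 391 + m (c(m) = 3 + (m - 1*(-388)) = 3 + (m + 388) = 3 + (388 + m) = 391 + m)
c(V(-30)) + O(14) = (391 + 5) - 2020*14 = 396 - 28280 = -27884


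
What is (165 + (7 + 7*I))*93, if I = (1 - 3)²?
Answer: 18600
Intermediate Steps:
I = 4 (I = (-2)² = 4)
(165 + (7 + 7*I))*93 = (165 + (7 + 7*4))*93 = (165 + (7 + 28))*93 = (165 + 35)*93 = 200*93 = 18600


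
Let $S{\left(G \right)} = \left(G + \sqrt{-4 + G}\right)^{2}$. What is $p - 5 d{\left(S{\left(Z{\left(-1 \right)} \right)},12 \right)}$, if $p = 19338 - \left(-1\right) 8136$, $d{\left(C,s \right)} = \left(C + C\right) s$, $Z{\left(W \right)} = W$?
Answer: $27954 + 240 i \sqrt{5} \approx 27954.0 + 536.66 i$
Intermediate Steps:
$d{\left(C,s \right)} = 2 C s$
$p = 27474$ ($p = 19338 - -8136 = 19338 + 8136 = 27474$)
$p - 5 d{\left(S{\left(Z{\left(-1 \right)} \right)},12 \right)} = 27474 - 5 \cdot 2 \left(-1 + \sqrt{-4 - 1}\right)^{2} \cdot 12 = 27474 - 5 \cdot 2 \left(-1 + \sqrt{-5}\right)^{2} \cdot 12 = 27474 - 5 \cdot 2 \left(-1 + i \sqrt{5}\right)^{2} \cdot 12 = 27474 - 5 \cdot 24 \left(-1 + i \sqrt{5}\right)^{2} = 27474 - 120 \left(-1 + i \sqrt{5}\right)^{2}$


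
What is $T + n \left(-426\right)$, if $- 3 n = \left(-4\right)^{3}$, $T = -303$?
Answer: $-9391$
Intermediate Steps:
$n = \frac{64}{3}$ ($n = - \frac{\left(-4\right)^{3}}{3} = \left(- \frac{1}{3}\right) \left(-64\right) = \frac{64}{3} \approx 21.333$)
$T + n \left(-426\right) = -303 + \frac{64}{3} \left(-426\right) = -303 - 9088 = -9391$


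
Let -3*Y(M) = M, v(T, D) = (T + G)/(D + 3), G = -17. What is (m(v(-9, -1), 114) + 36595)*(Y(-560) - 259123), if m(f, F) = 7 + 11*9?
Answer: -28509667109/3 ≈ -9.5032e+9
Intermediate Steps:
v(T, D) = (-17 + T)/(3 + D) (v(T, D) = (T - 17)/(D + 3) = (-17 + T)/(3 + D))
m(f, F) = 106 (m(f, F) = 7 + 99 = 106)
Y(M) = -M/3
(m(v(-9, -1), 114) + 36595)*(Y(-560) - 259123) = (106 + 36595)*(-1/3*(-560) - 259123) = 36701*(560/3 - 259123) = 36701*(-776809/3) = -28509667109/3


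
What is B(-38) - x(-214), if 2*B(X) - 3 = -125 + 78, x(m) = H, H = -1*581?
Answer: 559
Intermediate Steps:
H = -581
x(m) = -581
B(X) = -22 (B(X) = 3/2 + (-125 + 78)/2 = 3/2 + (1/2)*(-47) = 3/2 - 47/2 = -22)
B(-38) - x(-214) = -22 - 1*(-581) = -22 + 581 = 559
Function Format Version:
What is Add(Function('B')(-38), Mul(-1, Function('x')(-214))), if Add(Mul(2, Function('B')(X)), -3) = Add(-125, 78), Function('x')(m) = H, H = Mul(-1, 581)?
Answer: 559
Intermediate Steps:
H = -581
Function('x')(m) = -581
Function('B')(X) = -22 (Function('B')(X) = Add(Rational(3, 2), Mul(Rational(1, 2), Add(-125, 78))) = Add(Rational(3, 2), Mul(Rational(1, 2), -47)) = Add(Rational(3, 2), Rational(-47, 2)) = -22)
Add(Function('B')(-38), Mul(-1, Function('x')(-214))) = Add(-22, Mul(-1, -581)) = Add(-22, 581) = 559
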